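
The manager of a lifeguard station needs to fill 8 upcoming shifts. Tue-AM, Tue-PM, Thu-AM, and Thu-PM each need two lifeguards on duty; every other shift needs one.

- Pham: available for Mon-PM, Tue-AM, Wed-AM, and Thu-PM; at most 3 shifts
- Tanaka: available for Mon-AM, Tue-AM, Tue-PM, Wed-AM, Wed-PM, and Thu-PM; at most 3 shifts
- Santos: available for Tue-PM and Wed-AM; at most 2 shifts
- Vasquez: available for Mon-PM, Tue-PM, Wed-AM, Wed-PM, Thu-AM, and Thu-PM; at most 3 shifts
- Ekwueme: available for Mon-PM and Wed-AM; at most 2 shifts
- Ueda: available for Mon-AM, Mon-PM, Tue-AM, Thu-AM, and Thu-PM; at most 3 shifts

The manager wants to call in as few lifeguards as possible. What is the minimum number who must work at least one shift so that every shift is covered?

4

12 slots to fill and no one can take more than 3, so at least ⌈12/3⌉ = 4 lifeguards are needed.
Pham, Tanaka, Vasquez, and Ueda alone can cover everything: Mon-AM→Tanaka, Mon-PM→Pham, Tue-AM→Pham+Ueda, Tue-PM→Tanaka+Vasquez, Wed-AM→Pham, Wed-PM→Tanaka, Thu-AM→Vasquez+Ueda, Thu-PM→Vasquez+Ueda.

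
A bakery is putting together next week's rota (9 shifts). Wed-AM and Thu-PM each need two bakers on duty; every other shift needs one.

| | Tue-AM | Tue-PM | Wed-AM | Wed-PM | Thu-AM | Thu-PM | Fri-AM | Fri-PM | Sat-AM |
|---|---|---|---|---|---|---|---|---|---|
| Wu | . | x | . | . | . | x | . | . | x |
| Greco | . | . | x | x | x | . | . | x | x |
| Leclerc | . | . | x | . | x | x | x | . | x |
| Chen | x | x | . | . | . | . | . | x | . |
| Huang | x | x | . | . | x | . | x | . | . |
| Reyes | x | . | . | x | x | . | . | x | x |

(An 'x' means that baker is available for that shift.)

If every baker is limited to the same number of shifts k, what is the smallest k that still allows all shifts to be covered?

With 6 bakers and 11 worker-slots to fill, someone must work at least ⌈11/6⌉ = 2 shifts, so k ≥ 2.
k = 2 works: Tue-AM→Chen, Tue-PM→Wu, Wed-AM→Greco+Leclerc, Wed-PM→Greco, Thu-AM→Huang, Thu-PM→Wu+Leclerc, Fri-AM→Huang, Fri-PM→Chen, Sat-AM→Reyes.
Loads: Wu 2, Greco 2, Leclerc 2, Chen 2, Huang 2, Reyes 1 — all ≤ 2.

2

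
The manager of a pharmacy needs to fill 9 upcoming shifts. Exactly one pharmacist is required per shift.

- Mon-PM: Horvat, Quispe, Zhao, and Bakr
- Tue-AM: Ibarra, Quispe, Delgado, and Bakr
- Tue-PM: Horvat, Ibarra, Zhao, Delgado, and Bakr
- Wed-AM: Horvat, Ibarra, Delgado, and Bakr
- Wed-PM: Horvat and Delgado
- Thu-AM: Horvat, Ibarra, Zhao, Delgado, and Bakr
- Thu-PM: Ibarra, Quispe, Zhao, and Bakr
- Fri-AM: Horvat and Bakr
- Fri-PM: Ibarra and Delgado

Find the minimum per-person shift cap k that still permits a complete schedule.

With 6 pharmacists and 9 worker-slots to fill, someone must work at least ⌈9/6⌉ = 2 shifts, so k ≥ 2.
k = 2 works: Mon-PM→Quispe, Tue-AM→Ibarra, Tue-PM→Zhao, Wed-AM→Delgado, Wed-PM→Horvat, Thu-AM→Zhao, Thu-PM→Quispe, Fri-AM→Horvat, Fri-PM→Ibarra.
Loads: Horvat 2, Ibarra 2, Quispe 2, Zhao 2, Delgado 1, Bakr 0 — all ≤ 2.

2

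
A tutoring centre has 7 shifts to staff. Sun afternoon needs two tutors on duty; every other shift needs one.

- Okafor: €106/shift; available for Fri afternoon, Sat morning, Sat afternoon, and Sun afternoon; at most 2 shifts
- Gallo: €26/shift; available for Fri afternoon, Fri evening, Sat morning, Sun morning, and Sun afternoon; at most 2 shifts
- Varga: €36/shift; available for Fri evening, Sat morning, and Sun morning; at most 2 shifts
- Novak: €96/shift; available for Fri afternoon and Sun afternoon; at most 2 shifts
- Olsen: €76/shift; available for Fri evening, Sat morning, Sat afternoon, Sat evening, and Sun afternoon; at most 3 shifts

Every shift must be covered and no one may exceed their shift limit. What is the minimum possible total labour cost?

€448

Sat evening can only be covered by Olsen, so that assignment is forced.
Picking the cheapest available tutor for each shift independently would cost €358, but that ignores the shift limits.
An optimal schedule: Fri afternoon→Gallo, Fri evening→Varga, Sat morning→Varga, Sat afternoon→Olsen, Sat evening→Olsen, Sun morning→Gallo, Sun afternoon→Olsen+Novak.
Total: 26 + 36 + 36 + 76 + 76 + 26 + 76 + 96 = €448.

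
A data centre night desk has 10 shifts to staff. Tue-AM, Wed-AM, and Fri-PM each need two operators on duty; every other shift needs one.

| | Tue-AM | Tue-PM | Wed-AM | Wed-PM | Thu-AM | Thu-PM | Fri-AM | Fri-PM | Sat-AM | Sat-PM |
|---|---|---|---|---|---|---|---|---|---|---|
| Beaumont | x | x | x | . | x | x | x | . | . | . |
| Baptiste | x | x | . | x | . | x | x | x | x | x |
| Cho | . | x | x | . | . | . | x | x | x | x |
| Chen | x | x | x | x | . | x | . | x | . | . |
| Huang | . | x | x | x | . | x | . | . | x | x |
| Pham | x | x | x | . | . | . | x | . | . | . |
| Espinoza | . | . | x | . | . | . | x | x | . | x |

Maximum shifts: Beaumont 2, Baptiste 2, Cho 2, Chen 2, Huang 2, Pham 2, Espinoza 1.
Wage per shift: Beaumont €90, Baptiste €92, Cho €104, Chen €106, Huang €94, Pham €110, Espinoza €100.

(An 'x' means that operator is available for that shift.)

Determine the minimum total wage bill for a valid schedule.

€1292

Thu-AM can only be covered by Beaumont, so that assignment is forced.
Picking the cheapest available operator for each shift independently would cost €1194, but that ignores the shift limits.
An optimal schedule: Tue-AM→Chen+Pham, Tue-PM→Huang, Wed-AM→Huang+Pham, Wed-PM→Baptiste, Thu-AM→Beaumont, Thu-PM→Beaumont, Fri-AM→Cho, Fri-PM→Chen+Espinoza, Sat-AM→Baptiste, Sat-PM→Cho.
Total: 106 + 110 + 94 + 94 + 110 + 92 + 90 + 90 + 104 + 106 + 100 + 92 + 104 = €1292.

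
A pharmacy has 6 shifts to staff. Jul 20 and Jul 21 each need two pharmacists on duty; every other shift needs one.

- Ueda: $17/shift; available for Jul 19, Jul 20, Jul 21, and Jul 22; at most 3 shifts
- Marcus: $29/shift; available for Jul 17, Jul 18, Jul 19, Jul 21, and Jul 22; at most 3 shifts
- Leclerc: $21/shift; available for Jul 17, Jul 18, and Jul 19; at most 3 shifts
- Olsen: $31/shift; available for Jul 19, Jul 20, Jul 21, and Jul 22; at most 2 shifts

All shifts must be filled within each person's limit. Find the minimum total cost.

Jul 20 can only be covered by Ueda and Olsen, so that assignment is forced.
Picking the cheapest available pharmacist for each shift independently would cost $170, but that ignores the shift limits.
An optimal schedule: Jul 17→Leclerc, Jul 18→Leclerc, Jul 19→Leclerc, Jul 20→Ueda+Olsen, Jul 21→Ueda+Marcus, Jul 22→Ueda.
Total: 21 + 21 + 21 + 17 + 31 + 17 + 29 + 17 = $174.

$174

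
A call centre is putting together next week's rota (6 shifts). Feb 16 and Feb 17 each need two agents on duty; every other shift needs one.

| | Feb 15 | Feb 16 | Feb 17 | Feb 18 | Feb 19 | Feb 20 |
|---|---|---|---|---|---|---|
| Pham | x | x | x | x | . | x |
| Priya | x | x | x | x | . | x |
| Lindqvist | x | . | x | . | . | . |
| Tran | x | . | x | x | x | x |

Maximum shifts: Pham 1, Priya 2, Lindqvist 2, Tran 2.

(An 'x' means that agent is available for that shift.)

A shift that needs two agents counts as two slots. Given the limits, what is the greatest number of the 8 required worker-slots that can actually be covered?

Total capacity across all agents is 1+2+2+2 = 7, and 8 slots are needed, so at most 7 can be filled.
An assignment achieving 7: Feb 15→Lindqvist, Feb 16→Pham+Priya, Feb 17→Lindqvist, Feb 18→Priya, Feb 19→Tran, Feb 20→Tran.
Loads: Pham 1/1, Priya 2/2, Lindqvist 2/2, Tran 2/2.

7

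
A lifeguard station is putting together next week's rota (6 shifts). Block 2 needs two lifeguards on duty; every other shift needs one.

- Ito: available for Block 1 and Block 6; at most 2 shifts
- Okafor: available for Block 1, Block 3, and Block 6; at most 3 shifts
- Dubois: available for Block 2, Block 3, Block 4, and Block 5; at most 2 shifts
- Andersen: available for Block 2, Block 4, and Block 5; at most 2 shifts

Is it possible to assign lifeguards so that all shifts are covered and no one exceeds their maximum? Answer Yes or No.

Block 2 can only be covered by Dubois and Andersen, so that assignment is forced.
One valid schedule: Block 1→Ito, Block 2→Dubois+Andersen, Block 3→Okafor, Block 4→Dubois, Block 5→Andersen, Block 6→Ito.
Loads: Ito 2/2, Okafor 1/3, Dubois 2/2, Andersen 2/2 — all within limits.

Yes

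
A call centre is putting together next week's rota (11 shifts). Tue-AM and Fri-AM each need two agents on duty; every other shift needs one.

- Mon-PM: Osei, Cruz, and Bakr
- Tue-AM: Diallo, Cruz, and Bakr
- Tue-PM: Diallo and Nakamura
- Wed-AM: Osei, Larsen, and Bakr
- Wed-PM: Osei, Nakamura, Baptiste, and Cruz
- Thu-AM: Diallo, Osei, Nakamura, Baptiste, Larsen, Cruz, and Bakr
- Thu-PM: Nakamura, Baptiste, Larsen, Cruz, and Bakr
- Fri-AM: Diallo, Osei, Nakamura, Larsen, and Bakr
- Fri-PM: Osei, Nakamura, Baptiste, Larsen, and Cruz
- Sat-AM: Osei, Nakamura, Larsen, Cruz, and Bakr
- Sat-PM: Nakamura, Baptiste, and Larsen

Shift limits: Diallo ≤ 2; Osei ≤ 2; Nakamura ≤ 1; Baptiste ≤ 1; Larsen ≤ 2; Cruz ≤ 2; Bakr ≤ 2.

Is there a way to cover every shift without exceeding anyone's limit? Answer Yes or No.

Total capacity is 2+2+1+1+2+2+2 = 12 but 13 worker-slots are needed — infeasible.

No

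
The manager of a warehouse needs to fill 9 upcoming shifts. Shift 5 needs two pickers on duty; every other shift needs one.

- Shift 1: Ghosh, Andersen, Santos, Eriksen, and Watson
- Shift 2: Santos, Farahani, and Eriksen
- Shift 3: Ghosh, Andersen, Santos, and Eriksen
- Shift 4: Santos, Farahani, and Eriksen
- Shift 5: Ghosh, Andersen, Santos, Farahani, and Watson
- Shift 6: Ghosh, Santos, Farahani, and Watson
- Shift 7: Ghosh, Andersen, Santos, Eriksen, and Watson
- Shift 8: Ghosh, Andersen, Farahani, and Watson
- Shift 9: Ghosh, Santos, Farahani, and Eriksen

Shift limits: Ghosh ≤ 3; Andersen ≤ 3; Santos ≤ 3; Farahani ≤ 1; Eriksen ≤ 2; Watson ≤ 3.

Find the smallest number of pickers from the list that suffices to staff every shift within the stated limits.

4

10 slots to fill and no one can take more than 3, so at least ⌈10/3⌉ = 4 pickers are needed.
Ghosh, Andersen, Santos, and Farahani alone can cover everything: Shift 1→Ghosh, Shift 2→Santos, Shift 3→Ghosh, Shift 4→Santos, Shift 5→Andersen+Farahani, Shift 6→Ghosh, Shift 7→Andersen, Shift 8→Andersen, Shift 9→Santos.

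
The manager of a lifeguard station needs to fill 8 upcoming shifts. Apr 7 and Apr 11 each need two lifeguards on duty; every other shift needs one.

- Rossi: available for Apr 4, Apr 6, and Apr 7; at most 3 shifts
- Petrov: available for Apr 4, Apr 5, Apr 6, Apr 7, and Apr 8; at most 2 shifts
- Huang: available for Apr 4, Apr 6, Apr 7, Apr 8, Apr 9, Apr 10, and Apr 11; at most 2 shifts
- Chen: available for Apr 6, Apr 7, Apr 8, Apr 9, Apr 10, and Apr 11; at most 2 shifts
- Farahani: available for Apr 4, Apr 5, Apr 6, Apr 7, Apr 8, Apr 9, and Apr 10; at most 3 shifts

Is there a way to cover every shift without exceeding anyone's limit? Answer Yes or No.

Yes

Apr 11 can only be covered by Huang and Chen, so that assignment is forced.
One valid schedule: Apr 4→Rossi, Apr 5→Petrov, Apr 6→Rossi, Apr 7→Rossi+Farahani, Apr 8→Petrov, Apr 9→Huang, Apr 10→Chen, Apr 11→Huang+Chen.
Loads: Rossi 3/3, Petrov 2/2, Huang 2/2, Chen 2/2, Farahani 1/3 — all within limits.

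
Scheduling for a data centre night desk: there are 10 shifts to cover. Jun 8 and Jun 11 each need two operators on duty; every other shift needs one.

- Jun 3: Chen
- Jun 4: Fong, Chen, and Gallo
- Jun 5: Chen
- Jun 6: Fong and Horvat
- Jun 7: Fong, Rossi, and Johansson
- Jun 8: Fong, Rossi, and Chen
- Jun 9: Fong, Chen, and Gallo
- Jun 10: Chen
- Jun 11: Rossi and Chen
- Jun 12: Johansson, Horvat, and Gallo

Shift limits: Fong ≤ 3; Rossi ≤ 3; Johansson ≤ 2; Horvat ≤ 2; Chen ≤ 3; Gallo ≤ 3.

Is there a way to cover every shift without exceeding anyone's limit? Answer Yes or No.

No

Total capacity is 16 and 12 slots are needed, so capacity alone doesn't rule it out.
Shifts {Jun 3, Jun 5, Jun 10, Jun 11} need 5 worker-slots in total, but the operators available for any of those shifts (Rossi and Chen) can supply at most 4 among them. So no valid schedule exists.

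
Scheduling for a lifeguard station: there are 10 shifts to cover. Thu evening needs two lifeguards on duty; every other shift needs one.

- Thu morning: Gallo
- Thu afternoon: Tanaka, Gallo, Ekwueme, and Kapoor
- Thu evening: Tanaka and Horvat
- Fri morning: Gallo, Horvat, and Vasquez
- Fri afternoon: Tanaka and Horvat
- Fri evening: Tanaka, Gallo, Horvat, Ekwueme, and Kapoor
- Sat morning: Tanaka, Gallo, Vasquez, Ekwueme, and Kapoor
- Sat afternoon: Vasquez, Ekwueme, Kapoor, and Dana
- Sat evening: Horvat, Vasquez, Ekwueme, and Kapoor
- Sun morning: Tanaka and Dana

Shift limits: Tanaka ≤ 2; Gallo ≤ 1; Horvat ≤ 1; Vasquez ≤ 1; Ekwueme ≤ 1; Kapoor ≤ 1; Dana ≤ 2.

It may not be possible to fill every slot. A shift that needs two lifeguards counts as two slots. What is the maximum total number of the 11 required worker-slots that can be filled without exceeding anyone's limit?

9

Total capacity across all lifeguards is 2+1+1+1+1+1+2 = 9, and 11 slots are needed, so at most 9 can be filled.
An assignment achieving 9: Thu morning→Gallo, Thu afternoon→Ekwueme, Thu evening→Tanaka+Horvat, Fri morning→Vasquez, Fri afternoon→Tanaka, Sat afternoon→Dana, Sat evening→Kapoor, Sun morning→Dana.
Loads: Tanaka 2/2, Gallo 1/1, Horvat 1/1, Vasquez 1/1, Ekwueme 1/1, Kapoor 1/1, Dana 2/2.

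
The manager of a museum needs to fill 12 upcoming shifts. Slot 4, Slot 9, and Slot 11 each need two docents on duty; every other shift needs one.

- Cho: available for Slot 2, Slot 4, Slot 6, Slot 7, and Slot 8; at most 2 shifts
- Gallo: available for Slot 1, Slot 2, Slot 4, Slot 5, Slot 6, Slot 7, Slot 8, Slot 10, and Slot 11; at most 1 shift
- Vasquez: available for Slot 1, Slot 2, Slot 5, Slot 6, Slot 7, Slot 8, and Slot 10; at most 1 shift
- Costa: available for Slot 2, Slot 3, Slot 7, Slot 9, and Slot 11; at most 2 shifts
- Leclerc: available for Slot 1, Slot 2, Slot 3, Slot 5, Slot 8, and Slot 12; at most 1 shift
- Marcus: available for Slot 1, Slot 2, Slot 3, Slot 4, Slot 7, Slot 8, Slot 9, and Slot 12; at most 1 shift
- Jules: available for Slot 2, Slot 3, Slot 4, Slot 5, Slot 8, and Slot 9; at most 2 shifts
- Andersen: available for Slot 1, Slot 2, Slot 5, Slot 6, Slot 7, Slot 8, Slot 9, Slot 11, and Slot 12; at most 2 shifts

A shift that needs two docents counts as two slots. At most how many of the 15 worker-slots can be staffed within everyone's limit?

12

Total capacity across all docents is 2+1+1+2+1+1+2+2 = 12, and 15 slots are needed, so at most 12 can be filled.
An assignment achieving 12: Slot 1→Vasquez, Slot 3→Costa, Slot 4→Cho+Marcus, Slot 5→Jules, Slot 6→Cho, Slot 9→Jules+Andersen, Slot 10→Gallo, Slot 11→Costa+Andersen, Slot 12→Leclerc.
Loads: Cho 2/2, Gallo 1/1, Vasquez 1/1, Costa 2/2, Leclerc 1/1, Marcus 1/1, Jules 2/2, Andersen 2/2.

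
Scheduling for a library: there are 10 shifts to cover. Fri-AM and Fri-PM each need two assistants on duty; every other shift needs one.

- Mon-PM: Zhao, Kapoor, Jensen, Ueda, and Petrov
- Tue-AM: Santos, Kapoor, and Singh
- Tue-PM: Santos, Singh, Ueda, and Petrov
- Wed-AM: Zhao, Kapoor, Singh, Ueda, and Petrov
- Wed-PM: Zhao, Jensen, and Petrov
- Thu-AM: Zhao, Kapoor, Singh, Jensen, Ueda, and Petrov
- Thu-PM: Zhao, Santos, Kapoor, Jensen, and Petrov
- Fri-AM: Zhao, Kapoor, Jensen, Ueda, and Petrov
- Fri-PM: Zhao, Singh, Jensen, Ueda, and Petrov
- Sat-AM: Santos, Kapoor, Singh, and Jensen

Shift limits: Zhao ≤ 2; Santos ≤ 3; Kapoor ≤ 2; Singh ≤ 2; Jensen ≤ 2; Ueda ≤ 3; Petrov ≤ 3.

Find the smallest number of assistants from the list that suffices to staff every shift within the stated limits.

12 slots to fill and no one can take more than 3, so at least ⌈12/3⌉ = 4 assistants are needed.
Any 4 assistants together have capacity at most 3+3+3+2 = 11 < 12 slots, so 4 can never suffice.
Zhao, Santos, Kapoor, Singh, and Ueda alone can cover everything: Mon-PM→Zhao, Tue-AM→Santos, Tue-PM→Santos, Wed-AM→Singh, Wed-PM→Zhao, Thu-AM→Ueda, Thu-PM→Santos, Fri-AM→Kapoor+Ueda, Fri-PM→Singh+Ueda, Sat-AM→Kapoor.

5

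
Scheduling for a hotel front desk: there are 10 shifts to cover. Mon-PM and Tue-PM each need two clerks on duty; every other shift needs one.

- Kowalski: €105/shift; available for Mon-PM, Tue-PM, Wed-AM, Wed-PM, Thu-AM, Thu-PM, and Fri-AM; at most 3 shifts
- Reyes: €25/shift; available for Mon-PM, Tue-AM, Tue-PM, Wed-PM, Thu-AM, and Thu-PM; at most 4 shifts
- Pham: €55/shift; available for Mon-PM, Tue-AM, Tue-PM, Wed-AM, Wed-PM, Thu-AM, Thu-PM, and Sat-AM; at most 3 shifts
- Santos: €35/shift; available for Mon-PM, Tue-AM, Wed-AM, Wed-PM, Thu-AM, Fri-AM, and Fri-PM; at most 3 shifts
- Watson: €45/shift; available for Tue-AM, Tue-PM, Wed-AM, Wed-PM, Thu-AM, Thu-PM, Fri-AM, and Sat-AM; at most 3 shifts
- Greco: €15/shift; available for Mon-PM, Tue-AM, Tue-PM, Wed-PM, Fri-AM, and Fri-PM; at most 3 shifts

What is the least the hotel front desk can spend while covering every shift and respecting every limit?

€340

Picking the cheapest available clerk for each shift independently would cost €270, but that ignores the shift limits.
An optimal schedule: Mon-PM→Reyes+Santos, Tue-AM→Greco, Tue-PM→Reyes+Watson, Wed-AM→Santos, Wed-PM→Santos, Thu-AM→Reyes, Thu-PM→Reyes, Fri-AM→Greco, Fri-PM→Greco, Sat-AM→Watson.
Total: 25 + 35 + 15 + 25 + 45 + 35 + 35 + 25 + 25 + 15 + 15 + 45 = €340.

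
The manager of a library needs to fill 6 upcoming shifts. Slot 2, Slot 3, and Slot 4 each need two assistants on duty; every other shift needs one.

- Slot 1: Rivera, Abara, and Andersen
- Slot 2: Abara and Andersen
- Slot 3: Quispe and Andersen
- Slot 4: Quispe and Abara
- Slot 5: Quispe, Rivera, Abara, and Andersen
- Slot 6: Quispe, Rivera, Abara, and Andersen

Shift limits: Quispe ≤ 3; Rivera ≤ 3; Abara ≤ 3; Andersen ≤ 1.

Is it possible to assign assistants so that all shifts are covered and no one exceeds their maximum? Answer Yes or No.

No

Total capacity is 10 and 9 slots are needed, so capacity alone doesn't rule it out.
Shifts {Slot 2, Slot 3} need 4 worker-slots in total, but the assistants available for any of those shifts (Quispe, Abara, and Andersen) can supply at most 3 among them. So no valid schedule exists.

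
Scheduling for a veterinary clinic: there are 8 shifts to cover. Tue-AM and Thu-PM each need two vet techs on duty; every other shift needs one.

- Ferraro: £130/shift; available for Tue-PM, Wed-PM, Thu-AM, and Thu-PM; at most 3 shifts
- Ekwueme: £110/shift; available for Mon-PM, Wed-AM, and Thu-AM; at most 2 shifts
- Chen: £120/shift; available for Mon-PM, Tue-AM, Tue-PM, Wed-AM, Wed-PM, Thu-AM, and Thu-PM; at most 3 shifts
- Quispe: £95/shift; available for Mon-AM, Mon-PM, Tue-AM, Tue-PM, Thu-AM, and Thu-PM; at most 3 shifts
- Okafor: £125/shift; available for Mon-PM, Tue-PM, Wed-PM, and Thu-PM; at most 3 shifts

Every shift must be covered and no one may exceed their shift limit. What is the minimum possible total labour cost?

Mon-AM can only be covered by Quispe, so that assignment is forced.
Tue-AM can only be covered by Chen and Quispe, so that assignment is forced.
Picking the cheapest available vet tech for each shift independently would cost £1040, but that ignores the shift limits.
An optimal schedule: Mon-AM→Quispe, Mon-PM→Quispe, Tue-AM→Quispe+Chen, Tue-PM→Okafor, Wed-AM→Ekwueme, Wed-PM→Chen, Thu-AM→Ekwueme, Thu-PM→Chen+Okafor.
Total: 95 + 95 + 95 + 120 + 125 + 110 + 120 + 110 + 120 + 125 = £1115.

£1115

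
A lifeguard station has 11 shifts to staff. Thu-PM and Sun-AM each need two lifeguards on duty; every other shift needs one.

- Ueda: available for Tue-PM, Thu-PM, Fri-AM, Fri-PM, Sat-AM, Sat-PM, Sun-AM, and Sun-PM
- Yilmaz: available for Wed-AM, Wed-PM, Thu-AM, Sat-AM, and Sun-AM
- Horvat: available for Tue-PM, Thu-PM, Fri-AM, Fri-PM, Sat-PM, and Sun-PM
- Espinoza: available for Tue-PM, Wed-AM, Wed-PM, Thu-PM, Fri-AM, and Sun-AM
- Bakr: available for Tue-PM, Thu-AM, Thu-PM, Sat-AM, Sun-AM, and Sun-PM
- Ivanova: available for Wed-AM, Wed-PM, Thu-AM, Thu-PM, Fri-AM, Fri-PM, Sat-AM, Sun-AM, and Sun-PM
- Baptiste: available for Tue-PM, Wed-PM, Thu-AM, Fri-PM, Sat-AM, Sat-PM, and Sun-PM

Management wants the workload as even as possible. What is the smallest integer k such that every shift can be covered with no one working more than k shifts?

With 7 lifeguards and 13 worker-slots to fill, someone must work at least ⌈13/7⌉ = 2 shifts, so k ≥ 2.
k = 2 works: Tue-PM→Horvat, Wed-AM→Yilmaz, Wed-PM→Yilmaz, Thu-AM→Bakr, Thu-PM→Espinoza+Ivanova, Fri-AM→Ueda, Fri-PM→Horvat, Sat-AM→Bakr, Sat-PM→Ueda, Sun-AM→Espinoza+Ivanova, Sun-PM→Baptiste.
Loads: Ueda 2, Yilmaz 2, Horvat 2, Espinoza 2, Bakr 2, Ivanova 2, Baptiste 1 — all ≤ 2.

2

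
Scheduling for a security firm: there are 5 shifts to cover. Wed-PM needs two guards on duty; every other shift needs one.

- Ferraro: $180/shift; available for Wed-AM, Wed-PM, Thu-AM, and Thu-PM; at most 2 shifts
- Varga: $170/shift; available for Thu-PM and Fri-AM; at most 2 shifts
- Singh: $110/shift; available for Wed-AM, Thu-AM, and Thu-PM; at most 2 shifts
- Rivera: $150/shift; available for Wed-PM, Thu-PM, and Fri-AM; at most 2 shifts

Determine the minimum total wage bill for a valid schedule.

$870

Wed-PM can only be covered by Ferraro and Rivera, so that assignment is forced.
Picking the cheapest available guard for each shift independently would cost $810, but that ignores the shift limits.
An optimal schedule: Wed-AM→Singh, Wed-PM→Rivera+Ferraro, Thu-AM→Singh, Thu-PM→Varga, Fri-AM→Rivera.
Total: 110 + 150 + 180 + 110 + 170 + 150 = $870.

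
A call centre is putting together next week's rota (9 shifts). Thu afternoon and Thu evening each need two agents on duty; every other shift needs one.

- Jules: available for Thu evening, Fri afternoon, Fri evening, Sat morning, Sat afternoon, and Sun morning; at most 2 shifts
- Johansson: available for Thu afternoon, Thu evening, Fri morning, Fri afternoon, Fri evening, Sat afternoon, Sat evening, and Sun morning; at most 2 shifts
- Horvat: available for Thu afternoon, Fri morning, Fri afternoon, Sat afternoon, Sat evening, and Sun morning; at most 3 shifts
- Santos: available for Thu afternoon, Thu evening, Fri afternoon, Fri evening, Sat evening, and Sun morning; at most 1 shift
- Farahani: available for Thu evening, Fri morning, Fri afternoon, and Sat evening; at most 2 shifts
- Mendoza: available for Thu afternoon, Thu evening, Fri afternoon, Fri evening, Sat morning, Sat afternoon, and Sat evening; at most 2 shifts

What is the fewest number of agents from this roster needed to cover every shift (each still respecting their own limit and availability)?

5

11 slots to fill and no one can take more than 3, so at least ⌈11/3⌉ = 4 agents are needed.
Any 4 agents together have capacity at most 3+2+2+2 = 9 < 11 slots, so 4 can never suffice.
Jules, Johansson, Horvat, Farahani, and Mendoza alone can cover everything: Thu afternoon→Johansson+Horvat, Thu evening→Farahani+Mendoza, Fri morning→Johansson, Fri afternoon→Mendoza, Fri evening→Jules, Sat morning→Jules, Sat afternoon→Horvat, Sat evening→Farahani, Sun morning→Horvat.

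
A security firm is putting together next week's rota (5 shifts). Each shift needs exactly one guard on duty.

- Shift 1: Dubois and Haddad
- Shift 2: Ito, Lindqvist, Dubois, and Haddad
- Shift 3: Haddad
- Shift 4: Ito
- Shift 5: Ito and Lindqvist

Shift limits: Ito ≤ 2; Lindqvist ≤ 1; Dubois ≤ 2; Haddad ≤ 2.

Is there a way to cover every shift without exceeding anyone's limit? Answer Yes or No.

Yes

Shift 3 can only be covered by Haddad, so that assignment is forced.
Shift 4 can only be covered by Ito, so that assignment is forced.
One valid schedule: Shift 1→Dubois, Shift 2→Lindqvist, Shift 3→Haddad, Shift 4→Ito, Shift 5→Ito.
Loads: Ito 2/2, Lindqvist 1/1, Dubois 1/2, Haddad 1/2 — all within limits.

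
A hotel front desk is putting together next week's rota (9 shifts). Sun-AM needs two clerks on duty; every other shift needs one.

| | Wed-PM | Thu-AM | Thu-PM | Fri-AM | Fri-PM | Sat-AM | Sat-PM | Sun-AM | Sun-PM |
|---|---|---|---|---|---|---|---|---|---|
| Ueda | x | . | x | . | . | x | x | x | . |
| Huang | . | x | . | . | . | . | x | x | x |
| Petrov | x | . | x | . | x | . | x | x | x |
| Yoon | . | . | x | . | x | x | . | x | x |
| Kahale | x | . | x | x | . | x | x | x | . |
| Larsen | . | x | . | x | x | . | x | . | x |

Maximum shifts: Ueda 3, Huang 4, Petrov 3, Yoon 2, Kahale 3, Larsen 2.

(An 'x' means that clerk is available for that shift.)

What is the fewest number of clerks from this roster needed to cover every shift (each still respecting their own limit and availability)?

10 slots to fill and no one can take more than 4, so at least ⌈10/4⌉ = 3 clerks are needed.
Huang, Petrov, and Kahale alone can cover everything: Wed-PM→Petrov, Thu-AM→Huang, Thu-PM→Petrov, Fri-AM→Kahale, Fri-PM→Petrov, Sat-AM→Kahale, Sat-PM→Huang, Sun-AM→Huang+Kahale, Sun-PM→Huang.

3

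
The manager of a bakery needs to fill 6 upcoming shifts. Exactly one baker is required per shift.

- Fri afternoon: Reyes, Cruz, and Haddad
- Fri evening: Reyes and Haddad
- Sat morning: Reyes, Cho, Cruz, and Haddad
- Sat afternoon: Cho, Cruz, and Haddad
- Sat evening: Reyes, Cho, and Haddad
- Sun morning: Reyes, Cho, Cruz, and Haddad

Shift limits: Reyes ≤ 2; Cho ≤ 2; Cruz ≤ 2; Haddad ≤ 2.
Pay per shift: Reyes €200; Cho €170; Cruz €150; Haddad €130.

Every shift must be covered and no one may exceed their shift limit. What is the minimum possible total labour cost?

Picking the cheapest available baker for each shift independently would cost €780, but that ignores the shift limits.
An optimal schedule: Fri afternoon→Haddad, Fri evening→Haddad, Sat morning→Cruz, Sat afternoon→Cruz, Sat evening→Cho, Sun morning→Cho.
Total: 130 + 130 + 150 + 150 + 170 + 170 = €900.

€900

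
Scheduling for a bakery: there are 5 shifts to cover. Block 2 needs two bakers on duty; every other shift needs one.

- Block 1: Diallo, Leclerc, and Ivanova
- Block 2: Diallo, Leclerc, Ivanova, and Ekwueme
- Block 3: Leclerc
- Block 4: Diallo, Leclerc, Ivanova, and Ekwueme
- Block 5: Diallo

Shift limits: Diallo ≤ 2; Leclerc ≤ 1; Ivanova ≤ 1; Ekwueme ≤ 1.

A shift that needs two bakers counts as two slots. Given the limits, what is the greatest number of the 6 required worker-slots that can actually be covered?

Total capacity across all bakers is 2+1+1+1 = 5, and 6 slots are needed, so at most 5 can be filled.
An assignment achieving 5: Block 1→Diallo, Block 2→Ivanova+Ekwueme, Block 3→Leclerc, Block 5→Diallo.
Loads: Diallo 2/2, Leclerc 1/1, Ivanova 1/1, Ekwueme 1/1.

5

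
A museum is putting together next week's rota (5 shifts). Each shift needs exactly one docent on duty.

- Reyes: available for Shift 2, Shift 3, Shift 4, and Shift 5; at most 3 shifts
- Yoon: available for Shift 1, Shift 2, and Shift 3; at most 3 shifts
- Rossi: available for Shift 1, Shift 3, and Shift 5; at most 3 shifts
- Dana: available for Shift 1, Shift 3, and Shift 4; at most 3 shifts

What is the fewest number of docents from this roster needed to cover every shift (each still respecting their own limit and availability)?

5 slots to fill and no one can take more than 3, so at least ⌈5/3⌉ = 2 docents are needed.
Reyes and Yoon alone can cover everything: Shift 1→Yoon, Shift 2→Reyes, Shift 3→Yoon, Shift 4→Reyes, Shift 5→Reyes.

2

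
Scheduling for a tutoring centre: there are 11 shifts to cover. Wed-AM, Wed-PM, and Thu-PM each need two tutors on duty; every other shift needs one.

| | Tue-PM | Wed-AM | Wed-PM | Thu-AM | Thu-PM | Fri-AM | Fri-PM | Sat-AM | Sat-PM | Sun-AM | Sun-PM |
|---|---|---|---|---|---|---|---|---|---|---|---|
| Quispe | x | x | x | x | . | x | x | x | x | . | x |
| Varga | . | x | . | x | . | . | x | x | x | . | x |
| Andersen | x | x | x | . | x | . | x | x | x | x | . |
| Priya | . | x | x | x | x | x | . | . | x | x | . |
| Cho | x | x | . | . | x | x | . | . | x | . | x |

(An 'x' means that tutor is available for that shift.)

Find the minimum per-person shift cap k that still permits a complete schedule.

With 5 tutors and 14 worker-slots to fill, someone must work at least ⌈14/5⌉ = 3 shifts, so k ≥ 3.
k = 3 works: Tue-PM→Quispe, Wed-AM→Priya+Cho, Wed-PM→Quispe+Andersen, Thu-AM→Quispe, Thu-PM→Andersen+Priya, Fri-AM→Priya, Fri-PM→Varga, Sat-AM→Varga, Sat-PM→Cho, Sun-AM→Andersen, Sun-PM→Varga.
Loads: Quispe 3, Varga 3, Andersen 3, Priya 3, Cho 2 — all ≤ 3.

3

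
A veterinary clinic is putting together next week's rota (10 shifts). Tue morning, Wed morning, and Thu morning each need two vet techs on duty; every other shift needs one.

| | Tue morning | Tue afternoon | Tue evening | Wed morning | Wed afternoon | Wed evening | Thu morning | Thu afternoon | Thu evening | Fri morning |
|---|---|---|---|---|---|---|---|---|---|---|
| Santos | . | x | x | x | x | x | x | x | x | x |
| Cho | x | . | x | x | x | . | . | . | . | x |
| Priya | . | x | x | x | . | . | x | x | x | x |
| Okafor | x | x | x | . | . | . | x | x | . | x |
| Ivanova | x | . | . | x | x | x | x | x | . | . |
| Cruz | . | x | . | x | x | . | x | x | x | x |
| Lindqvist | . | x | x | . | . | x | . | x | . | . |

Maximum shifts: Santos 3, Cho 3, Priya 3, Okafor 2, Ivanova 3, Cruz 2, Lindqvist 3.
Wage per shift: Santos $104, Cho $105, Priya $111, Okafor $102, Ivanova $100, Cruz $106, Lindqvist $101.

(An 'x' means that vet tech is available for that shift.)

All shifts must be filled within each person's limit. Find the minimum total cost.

$1329

Picking the cheapest available vet tech for each shift independently would cost $1316, but that ignores the shift limits.
An optimal schedule: Tue morning→Ivanova+Okafor, Tue afternoon→Lindqvist, Tue evening→Lindqvist, Wed morning→Santos+Cho, Wed afternoon→Ivanova, Wed evening→Ivanova, Thu morning→Okafor+Santos, Thu afternoon→Lindqvist, Thu evening→Santos, Fri morning→Cho.
Total: 100 + 102 + 101 + 101 + 104 + 105 + 100 + 100 + 102 + 104 + 101 + 104 + 105 = $1329.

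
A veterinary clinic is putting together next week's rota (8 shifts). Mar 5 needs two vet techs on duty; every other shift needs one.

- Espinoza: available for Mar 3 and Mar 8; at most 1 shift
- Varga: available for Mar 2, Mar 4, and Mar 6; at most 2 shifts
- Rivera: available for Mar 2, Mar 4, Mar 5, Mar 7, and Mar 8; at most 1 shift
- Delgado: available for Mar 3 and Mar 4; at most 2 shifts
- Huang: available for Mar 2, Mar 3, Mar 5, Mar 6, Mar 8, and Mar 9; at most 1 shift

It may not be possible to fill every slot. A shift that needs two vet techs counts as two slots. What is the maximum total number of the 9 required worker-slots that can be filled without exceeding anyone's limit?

Total capacity across all vet techs is 1+2+1+2+1 = 7, and 9 slots are needed, so at most 7 can be filled.
An assignment achieving 7: Mar 2→Varga, Mar 3→Delgado, Mar 4→Delgado, Mar 6→Varga, Mar 7→Rivera, Mar 8→Espinoza, Mar 9→Huang.
Loads: Espinoza 1/1, Varga 2/2, Rivera 1/1, Delgado 2/2, Huang 1/1.

7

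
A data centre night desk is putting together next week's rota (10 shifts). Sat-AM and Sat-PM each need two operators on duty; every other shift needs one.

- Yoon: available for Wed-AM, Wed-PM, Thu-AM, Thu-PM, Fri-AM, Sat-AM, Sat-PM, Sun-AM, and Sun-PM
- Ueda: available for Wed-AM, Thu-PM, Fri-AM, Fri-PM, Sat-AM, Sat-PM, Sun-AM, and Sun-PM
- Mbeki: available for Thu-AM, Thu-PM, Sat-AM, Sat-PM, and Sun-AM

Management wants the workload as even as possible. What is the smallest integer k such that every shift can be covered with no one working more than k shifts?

4

With 3 operators and 12 worker-slots to fill, someone must work at least ⌈12/3⌉ = 4 shifts, so k ≥ 4.
k = 4 works: Wed-AM→Yoon, Wed-PM→Yoon, Thu-AM→Yoon, Thu-PM→Mbeki, Fri-AM→Yoon, Fri-PM→Ueda, Sat-AM→Ueda+Mbeki, Sat-PM→Ueda+Mbeki, Sun-AM→Mbeki, Sun-PM→Ueda.
Loads: Yoon 4, Ueda 4, Mbeki 4 — all ≤ 4.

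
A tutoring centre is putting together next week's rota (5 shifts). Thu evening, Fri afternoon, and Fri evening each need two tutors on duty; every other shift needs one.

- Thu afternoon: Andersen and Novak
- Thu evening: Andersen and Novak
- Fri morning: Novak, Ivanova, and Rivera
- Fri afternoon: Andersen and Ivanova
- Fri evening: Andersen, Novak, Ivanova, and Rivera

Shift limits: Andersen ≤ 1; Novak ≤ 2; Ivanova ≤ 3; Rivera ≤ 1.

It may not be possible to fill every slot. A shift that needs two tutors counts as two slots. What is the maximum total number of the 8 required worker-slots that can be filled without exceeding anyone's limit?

7

Total capacity across all tutors is 1+2+3+1 = 7, and 8 slots are needed, so at most 7 can be filled.
An assignment achieving 7: Thu afternoon→Novak, Thu evening→Andersen+Novak, Fri morning→Ivanova, Fri afternoon→Ivanova, Fri evening→Ivanova+Rivera.
Loads: Andersen 1/1, Novak 2/2, Ivanova 3/3, Rivera 1/1.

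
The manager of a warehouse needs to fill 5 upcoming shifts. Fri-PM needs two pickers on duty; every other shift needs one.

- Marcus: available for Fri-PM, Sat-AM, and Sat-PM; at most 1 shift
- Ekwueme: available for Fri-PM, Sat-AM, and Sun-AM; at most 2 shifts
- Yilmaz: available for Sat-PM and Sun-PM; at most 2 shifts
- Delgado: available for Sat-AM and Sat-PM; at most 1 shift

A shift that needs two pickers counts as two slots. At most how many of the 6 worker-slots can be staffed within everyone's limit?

Total capacity across all pickers is 1+2+2+1 = 6, and 6 slots are needed, so at most 6 can be filled.
An assignment achieving 6: Fri-PM→Marcus+Ekwueme, Sat-AM→Delgado, Sat-PM→Yilmaz, Sun-AM→Ekwueme, Sun-PM→Yilmaz.
Loads: Marcus 1/1, Ekwueme 2/2, Yilmaz 2/2, Delgado 1/1.

6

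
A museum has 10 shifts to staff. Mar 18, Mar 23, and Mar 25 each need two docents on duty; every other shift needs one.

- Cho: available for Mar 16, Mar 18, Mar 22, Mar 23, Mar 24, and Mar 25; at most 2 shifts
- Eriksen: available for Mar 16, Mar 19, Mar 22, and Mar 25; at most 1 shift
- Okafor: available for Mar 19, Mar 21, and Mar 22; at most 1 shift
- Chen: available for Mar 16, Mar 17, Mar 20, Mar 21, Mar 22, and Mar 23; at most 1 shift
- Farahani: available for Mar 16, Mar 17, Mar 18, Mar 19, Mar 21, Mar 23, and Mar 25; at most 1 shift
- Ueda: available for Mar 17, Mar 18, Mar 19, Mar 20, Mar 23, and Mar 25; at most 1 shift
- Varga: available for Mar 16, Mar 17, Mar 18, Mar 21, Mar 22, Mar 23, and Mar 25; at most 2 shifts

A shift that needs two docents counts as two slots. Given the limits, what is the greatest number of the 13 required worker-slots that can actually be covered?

Total capacity across all docents is 2+1+1+1+1+1+2 = 9, and 13 slots are needed, so at most 9 can be filled.
An assignment achieving 9: Mar 16→Varga, Mar 17→Farahani, Mar 18→Cho+Ueda, Mar 19→Eriksen, Mar 20→Chen, Mar 21→Okafor, Mar 22→Varga, Mar 24→Cho.
Loads: Cho 2/2, Eriksen 1/1, Okafor 1/1, Chen 1/1, Farahani 1/1, Ueda 1/1, Varga 2/2.

9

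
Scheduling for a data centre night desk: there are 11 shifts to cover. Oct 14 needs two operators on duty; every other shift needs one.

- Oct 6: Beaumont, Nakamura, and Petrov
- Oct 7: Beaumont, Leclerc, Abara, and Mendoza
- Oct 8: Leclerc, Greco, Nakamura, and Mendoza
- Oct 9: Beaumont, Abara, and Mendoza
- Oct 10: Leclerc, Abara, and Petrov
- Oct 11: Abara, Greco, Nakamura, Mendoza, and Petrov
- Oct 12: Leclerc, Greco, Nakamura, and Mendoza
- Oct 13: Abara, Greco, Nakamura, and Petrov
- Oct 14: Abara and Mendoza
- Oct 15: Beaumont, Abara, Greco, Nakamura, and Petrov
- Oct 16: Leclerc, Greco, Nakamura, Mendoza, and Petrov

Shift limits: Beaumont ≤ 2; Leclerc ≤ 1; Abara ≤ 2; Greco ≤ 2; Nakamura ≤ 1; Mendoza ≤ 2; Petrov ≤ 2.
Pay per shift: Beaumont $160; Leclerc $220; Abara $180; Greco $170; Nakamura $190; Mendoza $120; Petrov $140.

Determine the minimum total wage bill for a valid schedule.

Oct 14 can only be covered by Abara and Mendoza, so that assignment is forced.
Picking the cheapest available operator for each shift independently would cost $1580, but that ignores the shift limits.
An optimal schedule: Oct 6→Beaumont, Oct 7→Abara, Oct 8→Greco, Oct 9→Beaumont, Oct 10→Leclerc, Oct 11→Mendoza, Oct 12→Greco, Oct 13→Nakamura, Oct 14→Abara+Mendoza, Oct 15→Petrov, Oct 16→Petrov.
Total: 160 + 180 + 170 + 160 + 220 + 120 + 170 + 190 + 180 + 120 + 140 + 140 = $1950.

$1950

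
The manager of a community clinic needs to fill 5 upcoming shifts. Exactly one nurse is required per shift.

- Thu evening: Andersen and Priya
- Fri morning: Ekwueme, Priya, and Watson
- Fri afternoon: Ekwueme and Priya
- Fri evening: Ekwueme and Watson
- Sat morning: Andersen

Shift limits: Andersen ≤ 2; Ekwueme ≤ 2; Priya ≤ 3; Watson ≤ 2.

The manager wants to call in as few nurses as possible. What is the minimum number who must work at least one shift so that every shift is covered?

5 slots to fill and no one can take more than 3, so at least ⌈5/3⌉ = 2 nurses are needed.
No set of 2 nurses can cover every shift (each such set leaves at least one shift with no one available or exceeds a cap).
Andersen, Ekwueme, and Priya alone can cover everything: Thu evening→Andersen, Fri morning→Ekwueme, Fri afternoon→Priya, Fri evening→Ekwueme, Sat morning→Andersen.

3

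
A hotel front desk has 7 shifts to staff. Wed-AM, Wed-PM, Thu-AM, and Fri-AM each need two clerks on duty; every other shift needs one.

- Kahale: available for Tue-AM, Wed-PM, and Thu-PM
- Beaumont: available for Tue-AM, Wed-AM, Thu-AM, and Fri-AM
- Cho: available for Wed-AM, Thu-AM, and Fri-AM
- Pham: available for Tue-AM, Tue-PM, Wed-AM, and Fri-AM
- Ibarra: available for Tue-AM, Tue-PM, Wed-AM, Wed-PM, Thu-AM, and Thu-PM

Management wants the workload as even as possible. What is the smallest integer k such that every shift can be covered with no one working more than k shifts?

3

With 5 clerks and 11 worker-slots to fill, someone must work at least ⌈11/5⌉ = 3 shifts, so k ≥ 3.
k = 3 works: Tue-AM→Kahale, Tue-PM→Pham, Wed-AM→Beaumont+Cho, Wed-PM→Kahale+Ibarra, Thu-AM→Beaumont+Cho, Thu-PM→Kahale, Fri-AM→Beaumont+Cho.
Loads: Kahale 3, Beaumont 3, Cho 3, Pham 1, Ibarra 1 — all ≤ 3.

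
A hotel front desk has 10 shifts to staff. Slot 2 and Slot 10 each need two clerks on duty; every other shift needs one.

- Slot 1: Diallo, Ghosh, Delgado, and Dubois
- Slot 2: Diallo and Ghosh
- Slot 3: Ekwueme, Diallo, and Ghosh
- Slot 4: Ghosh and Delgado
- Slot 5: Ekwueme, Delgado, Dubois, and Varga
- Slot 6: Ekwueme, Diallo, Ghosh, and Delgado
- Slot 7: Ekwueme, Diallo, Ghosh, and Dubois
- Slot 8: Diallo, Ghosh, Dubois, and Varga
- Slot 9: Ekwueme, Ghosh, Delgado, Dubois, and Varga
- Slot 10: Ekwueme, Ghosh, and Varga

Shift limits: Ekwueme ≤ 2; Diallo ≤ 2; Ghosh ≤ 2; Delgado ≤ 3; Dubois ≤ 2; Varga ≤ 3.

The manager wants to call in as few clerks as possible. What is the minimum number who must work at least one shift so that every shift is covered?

5

12 slots to fill and no one can take more than 3, so at least ⌈12/3⌉ = 4 clerks are needed.
Any 4 clerks together have capacity at most 3+3+2+2 = 10 < 12 slots, so 4 can never suffice.
Ekwueme, Diallo, Ghosh, Delgado, and Varga alone can cover everything: Slot 1→Delgado, Slot 2→Diallo+Ghosh, Slot 3→Ekwueme, Slot 4→Ghosh, Slot 5→Delgado, Slot 6→Delgado, Slot 7→Diallo, Slot 8→Varga, Slot 9→Varga, Slot 10→Ekwueme+Varga.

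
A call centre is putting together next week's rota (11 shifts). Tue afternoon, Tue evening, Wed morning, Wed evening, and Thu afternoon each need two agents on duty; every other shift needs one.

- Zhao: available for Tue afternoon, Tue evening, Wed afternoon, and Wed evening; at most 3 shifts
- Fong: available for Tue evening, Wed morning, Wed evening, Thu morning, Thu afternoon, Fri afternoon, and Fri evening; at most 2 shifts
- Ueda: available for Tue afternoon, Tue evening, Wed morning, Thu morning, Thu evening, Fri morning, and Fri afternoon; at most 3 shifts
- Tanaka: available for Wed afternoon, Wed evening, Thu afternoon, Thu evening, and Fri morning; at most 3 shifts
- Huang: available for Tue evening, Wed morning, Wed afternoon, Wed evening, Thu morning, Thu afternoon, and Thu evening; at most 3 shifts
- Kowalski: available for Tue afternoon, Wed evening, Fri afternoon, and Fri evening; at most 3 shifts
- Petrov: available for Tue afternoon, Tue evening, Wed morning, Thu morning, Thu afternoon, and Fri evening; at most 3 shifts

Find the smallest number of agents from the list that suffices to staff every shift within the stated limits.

6

16 slots to fill and no one can take more than 3, so at least ⌈16/3⌉ = 6 agents are needed.
Zhao, Fong, Ueda, Tanaka, Huang, and Kowalski alone can cover everything: Tue afternoon→Zhao+Ueda, Tue evening→Zhao+Huang, Wed morning→Fong+Ueda, Wed afternoon→Zhao, Wed evening→Tanaka+Kowalski, Thu morning→Huang, Thu afternoon→Tanaka+Huang, Thu evening→Tanaka, Fri morning→Ueda, Fri afternoon→Kowalski, Fri evening→Fong.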